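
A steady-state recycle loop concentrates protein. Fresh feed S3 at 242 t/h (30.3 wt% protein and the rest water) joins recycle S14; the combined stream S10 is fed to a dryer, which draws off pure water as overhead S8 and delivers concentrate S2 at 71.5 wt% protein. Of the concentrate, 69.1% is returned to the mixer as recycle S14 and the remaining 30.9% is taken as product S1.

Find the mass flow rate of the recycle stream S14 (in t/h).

Overall protein balance (none leaves overhead): protein in fresh feed = protein in product, i.e. 242×0.303 = (1−0.691)·S2·0.715.
S2 = 73.326/(0.715×0.309) = 331.89 t/h.
Recycle S14 = 0.691×331.89 = 229.34 t/h.

229.3 t/h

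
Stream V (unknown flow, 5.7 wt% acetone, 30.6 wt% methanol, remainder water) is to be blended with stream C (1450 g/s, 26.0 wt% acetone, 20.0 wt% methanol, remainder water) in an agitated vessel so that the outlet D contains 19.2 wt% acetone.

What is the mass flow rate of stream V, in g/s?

730.4 g/s

Let V be the unknown flow. Total out = 1450 + V.
acetone balance: 377 + 0.057·V = 0.192·(1450 + V)
(0.057 − 0.192)·V = 0.192×1450 − 377 = -98.6
V = -98.6 / -0.135 = 730.37 g/s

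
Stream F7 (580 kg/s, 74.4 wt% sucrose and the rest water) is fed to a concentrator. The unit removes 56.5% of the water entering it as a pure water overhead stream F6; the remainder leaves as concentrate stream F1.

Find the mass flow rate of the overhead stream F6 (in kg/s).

83.89 kg/s

water entering = 580×0.256 = 148.48 kg/s; overhead removed = 0.565×148.48 = 83.891 kg/s.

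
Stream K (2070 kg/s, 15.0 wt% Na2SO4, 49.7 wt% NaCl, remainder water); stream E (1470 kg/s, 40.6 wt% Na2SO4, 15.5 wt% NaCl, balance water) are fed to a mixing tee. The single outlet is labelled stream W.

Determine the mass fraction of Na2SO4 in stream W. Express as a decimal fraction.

0.256

Total flow out = 2070 + 1470 = 3540 kg/s.
Na2SO4 in = 2070×0.150 + 1470×0.406 = 907.32 kg/s.
Na2SO4 mass fraction in W = 907.32/3540 = 0.256.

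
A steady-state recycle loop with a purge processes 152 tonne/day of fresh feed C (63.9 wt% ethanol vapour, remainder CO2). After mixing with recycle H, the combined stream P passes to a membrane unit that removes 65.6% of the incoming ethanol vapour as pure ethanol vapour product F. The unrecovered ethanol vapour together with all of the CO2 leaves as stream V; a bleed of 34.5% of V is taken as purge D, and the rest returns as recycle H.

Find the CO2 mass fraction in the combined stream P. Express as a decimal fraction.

0.559

CO2 enters only via C and leaves only via the purge: 152×0.361 = 0.345×(CO2 in V), and the membrane unit passes all CO2, so CO2 in P = CO2 in V = 159.05 tonne/day.
ethanol vapour in P: m_A = 152×0.639 + (1−0.345)·(1−0.656)·m_A, so m_A = 97.128/0.7747 = 125.38 tonne/day.
P = 125.38 + 159.05 = 284.43 tonne/day.
CO2 fraction in P = 159.05/284.43 = 0.559.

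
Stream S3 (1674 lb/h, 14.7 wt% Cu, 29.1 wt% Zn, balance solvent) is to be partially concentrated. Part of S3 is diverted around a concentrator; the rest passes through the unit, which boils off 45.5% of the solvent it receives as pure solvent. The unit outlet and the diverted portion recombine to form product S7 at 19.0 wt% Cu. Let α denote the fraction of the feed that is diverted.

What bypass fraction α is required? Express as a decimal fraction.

0.115

All 1674×0.147 = 246.08 lb/h of Cu reaches S7, so S7 = 246.08/0.190 = 1295.1 lb/h and vapour = 378.85 lb/h.
The evaporator receives (1−α)·1674 of feed at 0.562 solvent and removes 0.455 of that solvent:
0.455×0.562×(1−α)×1674 = 378.85
(1−α) = 378.85/428.06 = 0.8850;  α = 0.1150.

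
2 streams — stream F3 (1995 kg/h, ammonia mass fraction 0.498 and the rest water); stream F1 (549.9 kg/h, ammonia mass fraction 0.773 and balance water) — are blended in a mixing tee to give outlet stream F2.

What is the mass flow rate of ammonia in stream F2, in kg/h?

ammonia out = ammonia in = 1995×0.498 + 549.9×0.773 = 1418.6 kg/h.

1419 kg/h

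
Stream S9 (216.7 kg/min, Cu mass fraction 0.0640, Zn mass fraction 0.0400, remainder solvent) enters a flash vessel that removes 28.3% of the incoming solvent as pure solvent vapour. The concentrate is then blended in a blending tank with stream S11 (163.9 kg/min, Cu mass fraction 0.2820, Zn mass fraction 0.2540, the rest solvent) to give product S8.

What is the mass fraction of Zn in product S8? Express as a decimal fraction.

0.1545

Vapour removed = 0.283×0.896×216.7 = 54.948 kg/min; concentrate = 161.75 kg/min.
Zn reaching the mixer = 8.668 (from concentrate) + 163.9×0.254 = 50.299 kg/min.
Product flow = 161.75 + 163.9 = 325.65 kg/min; Zn fraction = 0.1545.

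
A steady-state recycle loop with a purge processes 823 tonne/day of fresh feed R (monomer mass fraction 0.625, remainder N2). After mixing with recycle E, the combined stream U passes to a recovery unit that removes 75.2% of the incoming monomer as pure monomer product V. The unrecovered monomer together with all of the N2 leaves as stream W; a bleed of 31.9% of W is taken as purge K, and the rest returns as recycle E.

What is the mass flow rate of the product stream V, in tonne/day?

465.4 tonne/day

monomer in U: m_A = 823×0.625 + (1−0.319)·(1−0.752)·m_A, so m_A = 514.38/0.8311 = 618.9 tonne/day.
Product V = 0.752×618.9 = 465.41 tonne/day.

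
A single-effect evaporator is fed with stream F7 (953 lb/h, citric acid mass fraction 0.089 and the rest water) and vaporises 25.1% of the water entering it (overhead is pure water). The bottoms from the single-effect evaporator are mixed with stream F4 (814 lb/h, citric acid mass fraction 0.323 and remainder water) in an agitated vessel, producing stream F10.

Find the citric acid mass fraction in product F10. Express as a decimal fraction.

0.224

Vapour removed = 0.251×0.911×953 = 217.91 lb/h; concentrate = 735.09 lb/h.
citric acid reaching the mixer = 84.817 (from concentrate) + 814×0.323 = 347.74 lb/h.
Product flow = 735.09 + 814 = 1549.1 lb/h; citric acid fraction = 0.224.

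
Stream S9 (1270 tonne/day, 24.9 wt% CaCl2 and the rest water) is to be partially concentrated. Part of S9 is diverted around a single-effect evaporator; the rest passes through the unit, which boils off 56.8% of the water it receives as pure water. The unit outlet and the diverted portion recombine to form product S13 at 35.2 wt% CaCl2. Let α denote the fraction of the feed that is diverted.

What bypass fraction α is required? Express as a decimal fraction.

0.314

All 1270×0.249 = 316.23 tonne/day of CaCl2 reaches S13, so S13 = 316.23/0.352 = 898.38 tonne/day and vapour = 371.62 tonne/day.
The evaporator receives (1−α)·1270 of feed at 0.751 water and removes 0.568 of that water:
0.568×0.751×(1−α)×1270 = 371.62
(1−α) = 371.62/541.74 = 0.6860;  α = 0.3140.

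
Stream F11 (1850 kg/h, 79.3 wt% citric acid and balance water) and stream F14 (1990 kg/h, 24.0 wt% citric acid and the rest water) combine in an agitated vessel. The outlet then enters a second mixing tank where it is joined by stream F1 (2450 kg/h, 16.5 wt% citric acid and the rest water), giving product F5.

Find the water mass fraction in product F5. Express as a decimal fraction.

Overall, product flow = 6290 kg/h.
water in = 1850×0.207 + 1990×0.760 + 2450×0.835 = 3941.1 kg/h.
water fraction in F5 = 0.6266.

0.6266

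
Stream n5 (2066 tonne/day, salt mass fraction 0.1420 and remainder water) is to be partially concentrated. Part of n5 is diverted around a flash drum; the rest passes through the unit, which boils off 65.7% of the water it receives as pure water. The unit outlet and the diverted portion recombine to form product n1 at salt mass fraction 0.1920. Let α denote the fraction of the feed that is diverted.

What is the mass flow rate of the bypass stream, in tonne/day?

1112 tonne/day

All 2066×0.142 = 293.37 tonne/day of salt reaches n1, so n1 = 293.37/0.192 = 1528 tonne/day and vapour = 538.02 tonne/day.
The evaporator receives (1−α)·2066 of feed at 0.858 water and removes 0.657 of that water:
0.657×0.858×(1−α)×2066 = 538.02
(1−α) = 538.02/1164.6 = 0.4620;  α = 0.5380.
Bypass flow = 0.5380×2066 = 1111.6 tonne/day.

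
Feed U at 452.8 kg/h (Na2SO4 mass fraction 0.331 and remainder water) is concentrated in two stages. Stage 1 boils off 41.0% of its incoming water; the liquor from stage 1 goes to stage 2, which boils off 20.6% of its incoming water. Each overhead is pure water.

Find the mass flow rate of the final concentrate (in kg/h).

291.8 kg/h

water in feed = 452.8×0.669 = 302.92 kg/h.
After stage 1: water left = (1−0.410)×302.92 = 178.72; stream total = 328.6 kg/h.
After stage 2: water left = (1−0.206)×178.72 = 141.91; final concentrate = 291.78 kg/h.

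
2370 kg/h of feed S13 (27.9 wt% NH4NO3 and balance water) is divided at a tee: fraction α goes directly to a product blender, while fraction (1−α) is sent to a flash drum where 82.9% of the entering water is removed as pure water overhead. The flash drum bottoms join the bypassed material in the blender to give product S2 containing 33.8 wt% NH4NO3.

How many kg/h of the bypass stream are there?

All 2370×0.279 = 661.23 kg/h of NH4NO3 reaches S2, so S2 = 661.23/0.338 = 1956.3 kg/h and vapour = 413.7 kg/h.
The evaporator receives (1−α)·2370 of feed at 0.721 water and removes 0.829 of that water:
0.829×0.721×(1−α)×2370 = 413.7
(1−α) = 413.7/1416.6 = 0.2920;  α = 0.7080.
Bypass flow = 0.7080×2370 = 1677.9 kg/h.

1678 kg/h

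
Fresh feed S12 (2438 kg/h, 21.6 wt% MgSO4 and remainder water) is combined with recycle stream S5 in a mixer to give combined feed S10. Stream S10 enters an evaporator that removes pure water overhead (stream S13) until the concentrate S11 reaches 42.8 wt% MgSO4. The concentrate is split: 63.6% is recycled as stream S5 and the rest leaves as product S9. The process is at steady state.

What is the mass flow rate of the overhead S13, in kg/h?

Overall MgSO4 balance (none leaves overhead): MgSO4 in fresh feed = MgSO4 in product, i.e. 2438×0.216 = (1−0.636)·S11·0.428.
S11 = 526.61/(0.428×0.364) = 3380.2 kg/h.
Recycle S5 = 0.636×3380.2 = 2149.8 kg/h.
Combined feed S10 = 2438 + 2149.8 = 4587.8 kg/h.
Overhead S13 = S10 − S11 = 4587.8 − 3380.2 = 1207.6 kg/h.

1208 kg/h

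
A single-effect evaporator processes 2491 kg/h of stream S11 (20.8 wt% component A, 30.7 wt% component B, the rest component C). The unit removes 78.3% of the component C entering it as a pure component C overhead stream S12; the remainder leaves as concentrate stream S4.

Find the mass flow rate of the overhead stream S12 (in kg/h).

component C entering = 2491×0.485 = 1208.1 kg/h; overhead removed = 0.783×1208.1 = 945.97 kg/h.

946 kg/h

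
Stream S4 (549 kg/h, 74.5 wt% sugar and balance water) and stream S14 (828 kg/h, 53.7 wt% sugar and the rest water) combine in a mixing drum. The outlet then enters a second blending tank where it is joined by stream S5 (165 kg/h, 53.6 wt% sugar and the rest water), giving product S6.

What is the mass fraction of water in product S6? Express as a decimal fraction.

Overall, product flow = 1542 kg/h.
water in = 549×0.255 + 828×0.463 + 165×0.464 = 599.92 kg/h.
water fraction in S6 = 0.389.

0.389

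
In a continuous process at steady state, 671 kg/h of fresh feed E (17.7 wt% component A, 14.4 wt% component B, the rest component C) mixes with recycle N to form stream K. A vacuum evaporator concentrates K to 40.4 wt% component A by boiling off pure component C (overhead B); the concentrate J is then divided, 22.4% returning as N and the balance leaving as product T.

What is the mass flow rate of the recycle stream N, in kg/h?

84.86 kg/h

Overall component A balance (none leaves overhead): component A in fresh feed = component A in product, i.e. 671×0.177 = (1−0.224)·J·0.404.
J = 118.77/(0.404×0.776) = 378.84 kg/h.
Recycle N = 0.224×378.84 = 84.86 kg/h.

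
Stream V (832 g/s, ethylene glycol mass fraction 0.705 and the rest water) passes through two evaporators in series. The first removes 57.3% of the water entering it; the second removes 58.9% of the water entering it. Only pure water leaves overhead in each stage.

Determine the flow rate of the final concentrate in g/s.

629.6 g/s

water in feed = 832×0.295 = 245.44 g/s.
After stage 1: water left = (1−0.573)×245.44 = 104.8; stream total = 691.36 g/s.
After stage 2: water left = (1−0.589)×104.8 = 43.074; final concentrate = 629.63 g/s.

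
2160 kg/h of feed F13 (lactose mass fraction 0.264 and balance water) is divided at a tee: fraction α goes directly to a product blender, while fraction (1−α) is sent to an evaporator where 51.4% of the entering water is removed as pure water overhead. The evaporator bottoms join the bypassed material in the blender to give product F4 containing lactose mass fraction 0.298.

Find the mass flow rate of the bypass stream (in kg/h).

1509 kg/h

All 2160×0.264 = 570.24 kg/h of lactose reaches F4, so F4 = 570.24/0.298 = 1913.6 kg/h and vapour = 246.44 kg/h.
The evaporator receives (1−α)·2160 of feed at 0.736 water and removes 0.514 of that water:
0.514×0.736×(1−α)×2160 = 246.44
(1−α) = 246.44/817.14 = 0.3016;  α = 0.6984.
Bypass flow = 0.6984×2160 = 1508.6 kg/h.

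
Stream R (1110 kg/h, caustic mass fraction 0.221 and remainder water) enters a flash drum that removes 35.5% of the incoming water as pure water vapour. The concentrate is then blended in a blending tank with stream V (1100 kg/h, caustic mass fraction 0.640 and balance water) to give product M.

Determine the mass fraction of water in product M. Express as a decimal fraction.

Vapour removed = 0.355×0.779×1110 = 306.96 kg/h; concentrate = 803.04 kg/h.
water reaching the mixer = 557.73 (from concentrate) + 1100×0.360 = 953.73 kg/h.
Product flow = 803.04 + 1100 = 1903 kg/h; water fraction = 0.501.

0.501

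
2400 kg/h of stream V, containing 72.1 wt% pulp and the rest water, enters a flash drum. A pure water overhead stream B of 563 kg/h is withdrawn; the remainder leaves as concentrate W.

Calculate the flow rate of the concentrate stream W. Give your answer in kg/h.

1837 kg/h

Concentrate = 2400 − 563 = 1837 kg/h.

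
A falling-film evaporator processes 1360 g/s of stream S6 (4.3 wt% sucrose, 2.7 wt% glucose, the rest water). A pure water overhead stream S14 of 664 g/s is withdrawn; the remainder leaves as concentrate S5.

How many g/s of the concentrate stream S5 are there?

Concentrate = 1360 − 664 = 696 g/s.

696 g/s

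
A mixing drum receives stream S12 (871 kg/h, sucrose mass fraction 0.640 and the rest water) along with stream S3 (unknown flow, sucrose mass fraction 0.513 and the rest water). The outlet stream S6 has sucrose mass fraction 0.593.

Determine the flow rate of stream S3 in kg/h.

511.7 kg/h

Let S3 be the unknown flow. Total out = 871 + S3.
sucrose balance: 557.44 + 0.513·S3 = 0.593·(871 + S3)
(0.513 − 0.593)·S3 = 0.593×871 − 557.44 = -40.937
S3 = -40.937 / -0.080 = 511.71 kg/h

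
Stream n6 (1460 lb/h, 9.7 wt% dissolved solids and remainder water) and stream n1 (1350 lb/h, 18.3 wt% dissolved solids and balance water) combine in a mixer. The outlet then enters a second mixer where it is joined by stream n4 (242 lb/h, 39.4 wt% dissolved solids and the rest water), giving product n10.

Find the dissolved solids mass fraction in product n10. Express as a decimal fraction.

Overall, product flow = 3052 lb/h.
dissolved solids in = 1460×0.097 + 1350×0.183 + 242×0.394 = 484.02 lb/h.
dissolved solids fraction in n10 = 0.159.

0.159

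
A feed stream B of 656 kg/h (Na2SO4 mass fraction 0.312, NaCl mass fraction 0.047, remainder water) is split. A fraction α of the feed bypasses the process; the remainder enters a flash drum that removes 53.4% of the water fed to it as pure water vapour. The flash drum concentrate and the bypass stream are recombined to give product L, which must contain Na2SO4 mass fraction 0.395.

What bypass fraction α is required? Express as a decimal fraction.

0.386

All 656×0.312 = 204.67 kg/h of Na2SO4 reaches L, so L = 204.67/0.395 = 518.16 kg/h and vapour = 137.84 kg/h.
The evaporator receives (1−α)·656 of feed at 0.641 water and removes 0.534 of that water:
0.534×0.641×(1−α)×656 = 137.84
(1−α) = 137.84/224.54 = 0.6139;  α = 0.3861.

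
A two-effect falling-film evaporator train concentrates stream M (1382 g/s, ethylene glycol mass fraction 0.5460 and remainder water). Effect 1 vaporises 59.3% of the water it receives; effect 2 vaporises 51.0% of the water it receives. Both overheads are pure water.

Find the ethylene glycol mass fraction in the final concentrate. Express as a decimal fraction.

water in feed = 1382×0.454 = 627.43 g/s.
After stage 1: water left = (1−0.593)×627.43 = 255.36; stream total = 1009.9 g/s.
After stage 2: water left = (1−0.510)×255.36 = 125.13; final concentrate = 879.7 g/s.
ethylene glycol fraction = 754.57/879.7 = 0.8578.

0.8578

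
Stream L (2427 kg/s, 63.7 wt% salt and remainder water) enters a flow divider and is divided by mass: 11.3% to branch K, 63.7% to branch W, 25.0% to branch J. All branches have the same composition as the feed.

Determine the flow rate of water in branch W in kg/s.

561.2 kg/s

Branch W total = 0.637×2427 = 1546 kg/s.
water in W = 0.363×1546 = 561.2 kg/s.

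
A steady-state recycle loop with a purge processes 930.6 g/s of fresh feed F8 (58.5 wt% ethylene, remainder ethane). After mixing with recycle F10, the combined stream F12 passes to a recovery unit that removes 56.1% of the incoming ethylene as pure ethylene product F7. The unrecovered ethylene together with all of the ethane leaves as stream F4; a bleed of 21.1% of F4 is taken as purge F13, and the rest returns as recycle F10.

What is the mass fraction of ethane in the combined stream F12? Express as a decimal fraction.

ethane enters only via F8 and leaves only via the purge: 930.6×0.415 = 0.211×(ethane in F4), and the recovery unit passes all ethane, so ethane in F12 = ethane in F4 = 1830.3 g/s.
ethylene in F12: m_A = 930.6×0.585 + (1−0.211)·(1−0.561)·m_A, so m_A = 544.4/0.6536 = 832.89 g/s.
F12 = 832.89 + 1830.3 = 2663.2 g/s.
ethane fraction in F12 = 1830.3/2663.2 = 0.687.

0.687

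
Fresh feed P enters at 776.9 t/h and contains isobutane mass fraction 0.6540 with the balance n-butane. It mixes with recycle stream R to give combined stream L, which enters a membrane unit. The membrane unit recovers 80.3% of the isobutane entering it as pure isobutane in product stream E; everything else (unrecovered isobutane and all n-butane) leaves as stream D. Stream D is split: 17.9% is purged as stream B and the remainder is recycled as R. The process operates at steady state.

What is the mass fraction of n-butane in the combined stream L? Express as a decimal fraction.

0.7124

n-butane enters only via P and leaves only via the purge: 776.9×0.346 = 0.179×(n-butane in D), and the membrane unit passes all n-butane, so n-butane in L = n-butane in D = 1501.7 t/h.
isobutane in L: m_A = 776.9×0.654 + (1−0.179)·(1−0.803)·m_A, so m_A = 508.09/0.8383 = 606.13 t/h.
L = 606.13 + 1501.7 = 2107.8 t/h.
n-butane fraction in L = 1501.7/2107.8 = 0.7124.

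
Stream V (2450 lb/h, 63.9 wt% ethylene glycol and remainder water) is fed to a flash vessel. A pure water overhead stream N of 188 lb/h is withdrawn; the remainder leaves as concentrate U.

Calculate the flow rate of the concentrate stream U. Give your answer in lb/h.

Concentrate = 2450 − 188 = 2262 lb/h.

2262 lb/h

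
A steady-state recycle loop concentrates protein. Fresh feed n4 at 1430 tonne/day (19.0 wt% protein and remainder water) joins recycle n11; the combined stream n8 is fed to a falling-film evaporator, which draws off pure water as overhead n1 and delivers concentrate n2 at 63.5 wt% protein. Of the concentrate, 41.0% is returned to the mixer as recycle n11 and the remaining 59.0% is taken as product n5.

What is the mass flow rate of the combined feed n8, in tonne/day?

1727 tonne/day

Overall protein balance (none leaves overhead): protein in fresh feed = protein in product, i.e. 1430×0.190 = (1−0.410)·n2·0.635.
n2 = 271.7/(0.635×0.590) = 725.21 tonne/day.
Recycle n11 = 0.410×725.21 = 297.34 tonne/day.
Combined feed n8 = 1430 + 297.34 = 1727.3 tonne/day.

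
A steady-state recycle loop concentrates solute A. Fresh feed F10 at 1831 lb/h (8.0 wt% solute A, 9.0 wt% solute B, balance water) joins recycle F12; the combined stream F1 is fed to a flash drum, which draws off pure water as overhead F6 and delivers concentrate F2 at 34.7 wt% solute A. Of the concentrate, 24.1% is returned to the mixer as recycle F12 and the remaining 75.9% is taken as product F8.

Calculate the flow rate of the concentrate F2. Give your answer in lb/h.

556.2 lb/h

Overall solute A balance (none leaves overhead): solute A in fresh feed = solute A in product, i.e. 1831×0.080 = (1−0.241)·F2·0.347.
F2 = 146.48/(0.347×0.759) = 556.17 lb/h.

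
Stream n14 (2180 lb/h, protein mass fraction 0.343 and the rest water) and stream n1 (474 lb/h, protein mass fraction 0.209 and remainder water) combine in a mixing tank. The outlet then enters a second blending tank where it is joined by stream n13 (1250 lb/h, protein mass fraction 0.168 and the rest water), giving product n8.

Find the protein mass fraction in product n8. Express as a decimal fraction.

0.271

Overall, product flow = 3904 lb/h.
protein in = 2180×0.343 + 474×0.209 + 1250×0.168 = 1056.8 lb/h.
protein fraction in n8 = 0.271.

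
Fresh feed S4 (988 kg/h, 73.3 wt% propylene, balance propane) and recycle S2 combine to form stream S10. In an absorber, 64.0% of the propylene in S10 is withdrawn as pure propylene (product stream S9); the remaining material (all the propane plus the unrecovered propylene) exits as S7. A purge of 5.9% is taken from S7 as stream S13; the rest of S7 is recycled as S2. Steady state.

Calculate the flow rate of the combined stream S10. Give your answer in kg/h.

propane enters only via S4 and leaves only via the purge: 988×0.267 = 0.059×(propane in S7), and the absorber passes all propane, so propane in S10 = propane in S7 = 4471.1 kg/h.
propylene in S10: m_A = 988×0.733 + (1−0.059)·(1−0.640)·m_A, so m_A = 724.2/0.6612 = 1095.2 kg/h.
S10 = 1095.2 + 4471.1 = 5566.3 kg/h.

5566 kg/h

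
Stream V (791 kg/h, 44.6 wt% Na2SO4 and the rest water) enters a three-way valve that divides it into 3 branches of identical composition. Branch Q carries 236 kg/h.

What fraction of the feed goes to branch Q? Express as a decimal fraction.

Fraction to Q = 236/791 = 0.2984.

0.298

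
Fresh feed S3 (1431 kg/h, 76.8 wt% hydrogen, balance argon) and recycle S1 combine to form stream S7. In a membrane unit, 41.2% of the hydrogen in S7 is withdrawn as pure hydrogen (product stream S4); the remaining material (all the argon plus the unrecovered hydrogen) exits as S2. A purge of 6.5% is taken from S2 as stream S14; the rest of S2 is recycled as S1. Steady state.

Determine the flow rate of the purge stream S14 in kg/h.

425.3 kg/h

argon enters only via S3 and leaves only via the purge: 1431×0.232 = 0.065×(argon in S2), and the membrane unit passes all argon, so argon in S7 = argon in S2 = 5107.6 kg/h.
hydrogen in S7: m_A = 1431×0.768 + (1−0.065)·(1−0.412)·m_A, so m_A = 1099/0.4502 = 2441 kg/h.
S2 = (1−0.412)×2441 + 5107.6 = 6542.9 kg/h.
Purge S14 = 0.065×6542.9 = 425.29 kg/h.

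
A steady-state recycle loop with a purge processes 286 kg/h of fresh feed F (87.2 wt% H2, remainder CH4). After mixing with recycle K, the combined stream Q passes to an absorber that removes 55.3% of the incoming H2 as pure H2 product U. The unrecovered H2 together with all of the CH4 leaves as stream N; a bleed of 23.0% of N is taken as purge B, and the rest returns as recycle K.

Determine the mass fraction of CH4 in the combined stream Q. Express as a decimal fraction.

0.295

CH4 enters only via F and leaves only via the purge: 286×0.128 = 0.230×(CH4 in N), and the absorber passes all CH4, so CH4 in Q = CH4 in N = 159.17 kg/h.
H2 in Q: m_A = 286×0.872 + (1−0.230)·(1−0.553)·m_A, so m_A = 249.39/0.6558 = 380.28 kg/h.
Q = 380.28 + 159.17 = 539.45 kg/h.
CH4 fraction in Q = 159.17/539.45 = 0.295.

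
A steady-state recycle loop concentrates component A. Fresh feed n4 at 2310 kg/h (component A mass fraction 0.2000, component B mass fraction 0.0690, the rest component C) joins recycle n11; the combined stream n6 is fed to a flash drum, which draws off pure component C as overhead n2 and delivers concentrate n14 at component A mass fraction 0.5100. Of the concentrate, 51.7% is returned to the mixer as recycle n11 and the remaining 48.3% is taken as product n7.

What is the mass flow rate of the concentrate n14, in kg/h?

1876 kg/h

Overall component A balance (none leaves overhead): component A in fresh feed = component A in product, i.e. 2310×0.200 = (1−0.517)·n14·0.510.
n14 = 462/(0.510×0.483) = 1875.5 kg/h.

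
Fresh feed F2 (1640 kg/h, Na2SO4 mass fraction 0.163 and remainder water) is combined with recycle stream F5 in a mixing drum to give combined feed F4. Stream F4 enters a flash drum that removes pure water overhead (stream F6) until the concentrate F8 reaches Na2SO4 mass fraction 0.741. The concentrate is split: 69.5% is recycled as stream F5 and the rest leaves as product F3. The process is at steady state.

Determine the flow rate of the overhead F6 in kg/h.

Overall Na2SO4 balance (none leaves overhead): Na2SO4 in fresh feed = Na2SO4 in product, i.e. 1640×0.163 = (1−0.695)·F8·0.741.
F8 = 267.32/(0.741×0.305) = 1182.8 kg/h.
Recycle F5 = 0.695×1182.8 = 822.05 kg/h.
Combined feed F4 = 1640 + 822.05 = 2462 kg/h.
Overhead F6 = F4 − F8 = 2462 − 1182.8 = 1279.2 kg/h.

1279 kg/h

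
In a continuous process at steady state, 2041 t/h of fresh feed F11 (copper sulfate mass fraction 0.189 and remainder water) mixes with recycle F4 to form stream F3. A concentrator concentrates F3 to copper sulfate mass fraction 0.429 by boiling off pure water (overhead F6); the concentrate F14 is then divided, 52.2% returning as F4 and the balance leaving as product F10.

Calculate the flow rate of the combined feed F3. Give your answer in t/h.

3023 t/h

Overall copper sulfate balance (none leaves overhead): copper sulfate in fresh feed = copper sulfate in product, i.e. 2041×0.189 = (1−0.522)·F14·0.429.
F14 = 385.75/(0.429×0.478) = 1881.1 t/h.
Recycle F4 = 0.522×1881.1 = 981.95 t/h.
Combined feed F3 = 2041 + 981.95 = 3023 t/h.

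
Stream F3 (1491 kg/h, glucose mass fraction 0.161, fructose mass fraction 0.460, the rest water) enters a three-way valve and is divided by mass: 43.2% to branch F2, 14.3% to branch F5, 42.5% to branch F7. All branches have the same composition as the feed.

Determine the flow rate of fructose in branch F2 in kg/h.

Branch F2 total = 0.432×1491 = 644.11 kg/h.
fructose in F2 = 0.460×644.11 = 296.29 kg/h.

296.3 kg/h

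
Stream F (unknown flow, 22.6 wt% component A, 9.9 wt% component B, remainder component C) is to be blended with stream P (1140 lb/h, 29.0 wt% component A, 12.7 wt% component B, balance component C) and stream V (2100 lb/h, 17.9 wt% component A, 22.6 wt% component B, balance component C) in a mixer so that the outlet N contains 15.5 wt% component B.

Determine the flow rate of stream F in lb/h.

2093 lb/h

Let F be the unknown flow. Total out = 3240 + F.
component B balance: 619.38 + 0.099·F = 0.155·(3240 + F)
(0.099 − 0.155)·F = 0.155×3240 − 619.38 = -117.18
F = -117.18 / -0.056 = 2092.5 lb/h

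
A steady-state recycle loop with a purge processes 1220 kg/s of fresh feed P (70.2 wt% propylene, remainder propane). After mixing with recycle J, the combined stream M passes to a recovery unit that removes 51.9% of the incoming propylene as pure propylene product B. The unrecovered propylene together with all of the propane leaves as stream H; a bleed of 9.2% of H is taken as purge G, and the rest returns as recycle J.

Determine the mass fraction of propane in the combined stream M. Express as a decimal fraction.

0.7221

propane enters only via P and leaves only via the purge: 1220×0.298 = 0.092×(propane in H), and the recovery unit passes all propane, so propane in M = propane in H = 3951.7 kg/s.
propylene in M: m_A = 1220×0.702 + (1−0.092)·(1−0.519)·m_A, so m_A = 856.44/0.5633 = 1520.5 kg/s.
M = 1520.5 + 3951.7 = 5472.3 kg/s.
propane fraction in M = 3951.7/5472.3 = 0.7221.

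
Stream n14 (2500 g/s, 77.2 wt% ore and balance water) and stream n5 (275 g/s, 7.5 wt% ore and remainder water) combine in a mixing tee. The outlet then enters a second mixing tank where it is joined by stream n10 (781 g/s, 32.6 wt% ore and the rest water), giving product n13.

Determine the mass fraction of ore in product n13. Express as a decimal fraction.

0.6201

Overall, product flow = 3556 g/s.
ore in = 2500×0.772 + 275×0.075 + 781×0.326 = 2205.2 g/s.
ore fraction in n13 = 0.6201.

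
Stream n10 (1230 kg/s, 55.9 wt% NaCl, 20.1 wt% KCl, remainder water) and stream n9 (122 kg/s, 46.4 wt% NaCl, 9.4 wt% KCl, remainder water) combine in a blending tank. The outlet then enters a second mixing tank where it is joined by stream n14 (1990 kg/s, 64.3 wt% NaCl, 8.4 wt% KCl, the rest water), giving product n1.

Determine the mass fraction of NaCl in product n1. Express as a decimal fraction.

0.606

Overall, product flow = 3342 kg/s.
NaCl in = 1230×0.559 + 122×0.464 + 1990×0.643 = 2023.7 kg/s.
NaCl fraction in n1 = 0.606.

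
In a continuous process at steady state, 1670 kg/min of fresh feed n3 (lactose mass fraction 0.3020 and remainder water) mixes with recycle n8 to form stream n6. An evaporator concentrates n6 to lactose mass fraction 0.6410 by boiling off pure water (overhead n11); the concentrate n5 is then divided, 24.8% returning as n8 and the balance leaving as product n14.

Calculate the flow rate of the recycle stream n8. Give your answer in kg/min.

Overall lactose balance (none leaves overhead): lactose in fresh feed = lactose in product, i.e. 1670×0.302 = (1−0.248)·n5·0.641.
n5 = 504.34/(0.641×0.752) = 1046.3 kg/min.
Recycle n8 = 0.248×1046.3 = 259.48 kg/min.

259.5 kg/min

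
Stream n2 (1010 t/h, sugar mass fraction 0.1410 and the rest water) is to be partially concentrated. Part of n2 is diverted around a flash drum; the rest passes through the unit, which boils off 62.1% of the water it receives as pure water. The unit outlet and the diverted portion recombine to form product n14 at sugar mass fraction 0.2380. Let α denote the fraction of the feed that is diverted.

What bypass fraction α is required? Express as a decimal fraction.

All 1010×0.141 = 142.41 t/h of sugar reaches n14, so n14 = 142.41/0.238 = 598.36 t/h and vapour = 411.64 t/h.
The evaporator receives (1−α)·1010 of feed at 0.859 water and removes 0.621 of that water:
0.621×0.859×(1−α)×1010 = 411.64
(1−α) = 411.64/538.77 = 0.7640;  α = 0.2360.

0.236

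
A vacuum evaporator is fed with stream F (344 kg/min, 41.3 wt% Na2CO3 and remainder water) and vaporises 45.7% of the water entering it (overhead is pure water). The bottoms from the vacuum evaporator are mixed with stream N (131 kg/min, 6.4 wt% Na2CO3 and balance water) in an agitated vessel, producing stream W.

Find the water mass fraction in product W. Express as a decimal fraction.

0.6069

Vapour removed = 0.457×0.587×344 = 92.281 kg/min; concentrate = 251.72 kg/min.
water reaching the mixer = 109.65 (from concentrate) + 131×0.936 = 232.26 kg/min.
Product flow = 251.72 + 131 = 382.72 kg/min; water fraction = 0.6069.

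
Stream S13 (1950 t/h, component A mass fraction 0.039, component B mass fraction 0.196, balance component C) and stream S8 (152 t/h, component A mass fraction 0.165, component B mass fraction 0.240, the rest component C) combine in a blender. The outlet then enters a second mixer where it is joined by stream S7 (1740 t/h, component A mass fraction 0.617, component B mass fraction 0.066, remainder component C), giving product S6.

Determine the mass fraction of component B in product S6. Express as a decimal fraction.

Overall, product flow = 3842 t/h.
component B in = 1950×0.196 + 152×0.240 + 1740×0.066 = 533.52 t/h.
component B fraction in S6 = 0.139.

0.139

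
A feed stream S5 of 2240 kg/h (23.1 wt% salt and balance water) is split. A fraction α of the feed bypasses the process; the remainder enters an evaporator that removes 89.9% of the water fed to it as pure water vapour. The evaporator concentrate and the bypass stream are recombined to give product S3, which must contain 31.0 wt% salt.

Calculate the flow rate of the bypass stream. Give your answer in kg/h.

1414 kg/h

All 2240×0.231 = 517.44 kg/h of salt reaches S3, so S3 = 517.44/0.310 = 1669.2 kg/h and vapour = 570.84 kg/h.
The evaporator receives (1−α)·2240 of feed at 0.769 water and removes 0.899 of that water:
0.899×0.769×(1−α)×2240 = 570.84
(1−α) = 570.84/1548.6 = 0.3686;  α = 0.6314.
Bypass flow = 0.6314×2240 = 1414.3 kg/h.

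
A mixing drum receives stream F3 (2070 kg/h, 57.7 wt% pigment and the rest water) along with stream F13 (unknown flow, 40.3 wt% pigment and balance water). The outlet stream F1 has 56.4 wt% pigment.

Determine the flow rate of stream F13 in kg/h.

167.1 kg/h

Let F13 be the unknown flow. Total out = 2070 + F13.
pigment balance: 1194.4 + 0.403·F13 = 0.564·(2070 + F13)
(0.403 − 0.564)·F13 = 0.564×2070 − 1194.4 = -26.91
F13 = -26.91 / -0.161 = 167.14 kg/h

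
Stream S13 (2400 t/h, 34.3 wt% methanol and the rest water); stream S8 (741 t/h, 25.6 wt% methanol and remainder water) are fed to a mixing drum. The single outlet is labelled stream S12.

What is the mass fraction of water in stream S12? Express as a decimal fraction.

Total flow out = 2400 + 741 = 3141 t/h.
water in = 2400×0.657 + 741×0.744 = 2128.1 t/h.
water mass fraction in S12 = 2128.1/3141 = 0.678.

0.678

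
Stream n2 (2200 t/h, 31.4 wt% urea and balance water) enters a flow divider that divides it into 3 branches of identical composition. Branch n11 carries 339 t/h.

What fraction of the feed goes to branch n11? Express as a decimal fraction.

Fraction to n11 = 339/2200 = 0.1541.

0.154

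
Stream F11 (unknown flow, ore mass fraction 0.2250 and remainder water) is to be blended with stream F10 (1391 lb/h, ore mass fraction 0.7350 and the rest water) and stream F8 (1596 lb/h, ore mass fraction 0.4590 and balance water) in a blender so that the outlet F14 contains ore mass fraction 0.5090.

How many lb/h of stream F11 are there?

825.9 lb/h

Let F11 be the unknown flow. Total out = 2987 + F11.
ore balance: 1754.9 + 0.225·F11 = 0.509·(2987 + F11)
(0.225 − 0.509)·F11 = 0.509×2987 − 1754.9 = -234.57
F11 = -234.57 / -0.284 = 825.94 lb/h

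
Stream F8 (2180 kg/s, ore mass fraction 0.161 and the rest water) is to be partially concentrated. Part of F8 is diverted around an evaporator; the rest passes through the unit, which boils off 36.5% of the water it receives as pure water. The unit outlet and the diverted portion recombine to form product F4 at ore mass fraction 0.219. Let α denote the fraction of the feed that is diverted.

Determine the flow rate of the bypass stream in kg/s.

294.7 kg/s

All 2180×0.161 = 350.98 kg/s of ore reaches F4, so F4 = 350.98/0.219 = 1602.6 kg/s and vapour = 577.35 kg/s.
The evaporator receives (1−α)·2180 of feed at 0.839 water and removes 0.365 of that water:
0.365×0.839×(1−α)×2180 = 577.35
(1−α) = 577.35/667.59 = 0.8648;  α = 0.1352.
Bypass flow = 0.1352×2180 = 294.68 kg/s.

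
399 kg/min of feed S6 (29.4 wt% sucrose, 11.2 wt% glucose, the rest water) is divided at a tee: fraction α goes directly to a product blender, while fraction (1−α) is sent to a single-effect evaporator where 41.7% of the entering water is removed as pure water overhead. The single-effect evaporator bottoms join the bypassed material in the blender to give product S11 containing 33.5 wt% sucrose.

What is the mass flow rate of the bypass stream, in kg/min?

All 399×0.294 = 117.31 kg/min of sucrose reaches S11, so S11 = 117.31/0.335 = 350.17 kg/min and vapour = 48.833 kg/min.
The evaporator receives (1−α)·399 of feed at 0.594 water and removes 0.417 of that water:
0.417×0.594×(1−α)×399 = 48.833
(1−α) = 48.833/98.832 = 0.4941;  α = 0.5059.
Bypass flow = 0.5059×399 = 201.85 kg/min.

201.9 kg/min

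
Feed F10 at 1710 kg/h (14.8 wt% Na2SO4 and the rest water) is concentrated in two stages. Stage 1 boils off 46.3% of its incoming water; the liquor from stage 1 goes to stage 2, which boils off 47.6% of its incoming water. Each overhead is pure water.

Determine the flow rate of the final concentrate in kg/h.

663 kg/h

water in feed = 1710×0.852 = 1456.9 kg/h.
After stage 1: water left = (1−0.463)×1456.9 = 782.37; stream total = 1035.4 kg/h.
After stage 2: water left = (1−0.476)×782.37 = 409.96; final concentrate = 663.04 kg/h.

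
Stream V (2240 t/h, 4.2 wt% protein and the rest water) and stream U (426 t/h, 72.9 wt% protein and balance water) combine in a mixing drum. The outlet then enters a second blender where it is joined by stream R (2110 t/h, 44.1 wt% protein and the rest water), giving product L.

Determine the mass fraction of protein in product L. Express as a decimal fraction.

0.280

Overall, product flow = 4776 t/h.
protein in = 2240×0.042 + 426×0.729 + 2110×0.441 = 1335.1 t/h.
protein fraction in L = 0.280.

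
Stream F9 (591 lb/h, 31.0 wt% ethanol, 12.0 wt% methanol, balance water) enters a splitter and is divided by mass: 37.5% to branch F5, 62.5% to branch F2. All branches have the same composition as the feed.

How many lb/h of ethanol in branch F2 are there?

114.5 lb/h

Branch F2 total = 0.625×591 = 369.38 lb/h.
ethanol in F2 = 0.310×369.38 = 114.51 lb/h.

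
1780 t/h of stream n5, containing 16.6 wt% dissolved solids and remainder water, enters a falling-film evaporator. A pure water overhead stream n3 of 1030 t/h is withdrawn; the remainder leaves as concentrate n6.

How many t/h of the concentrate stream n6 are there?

750 t/h

Concentrate = 1780 − 1030 = 750 t/h.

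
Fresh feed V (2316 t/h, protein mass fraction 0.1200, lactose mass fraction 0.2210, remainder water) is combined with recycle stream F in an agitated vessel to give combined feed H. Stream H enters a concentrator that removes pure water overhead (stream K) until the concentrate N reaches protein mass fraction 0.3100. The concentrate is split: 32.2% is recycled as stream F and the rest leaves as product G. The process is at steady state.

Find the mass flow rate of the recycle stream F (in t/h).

425.8 t/h

Overall protein balance (none leaves overhead): protein in fresh feed = protein in product, i.e. 2316×0.120 = (1−0.322)·N·0.310.
N = 277.92/(0.310×0.678) = 1322.3 t/h.
Recycle F = 0.322×1322.3 = 425.78 t/h.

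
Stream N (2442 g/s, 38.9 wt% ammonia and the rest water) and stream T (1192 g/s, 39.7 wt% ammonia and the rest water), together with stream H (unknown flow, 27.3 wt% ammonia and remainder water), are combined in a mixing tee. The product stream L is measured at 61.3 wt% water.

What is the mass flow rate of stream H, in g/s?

147.4 g/s

Let H be the unknown flow. Total out = 3634 + H.
water balance: 2210.8 + 0.727·H = 0.613·(3634 + H)
(0.727 − 0.613)·H = 0.613×3634 − 2210.8 = 16.804
H = 16.804 / 0.114 = 147.4 g/s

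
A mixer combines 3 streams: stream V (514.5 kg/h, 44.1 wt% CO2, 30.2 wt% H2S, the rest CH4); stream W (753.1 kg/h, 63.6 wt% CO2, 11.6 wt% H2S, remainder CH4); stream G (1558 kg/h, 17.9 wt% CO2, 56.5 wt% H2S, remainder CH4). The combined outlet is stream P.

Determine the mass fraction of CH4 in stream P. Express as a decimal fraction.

0.254

Total flow out = 514.5 + 753.1 + 1558 = 2825.6 kg/h.
CH4 in = 514.5×0.257 + 753.1×0.248 + 1558×0.256 = 717.84 kg/h.
CH4 mass fraction in P = 717.84/2825.6 = 0.254.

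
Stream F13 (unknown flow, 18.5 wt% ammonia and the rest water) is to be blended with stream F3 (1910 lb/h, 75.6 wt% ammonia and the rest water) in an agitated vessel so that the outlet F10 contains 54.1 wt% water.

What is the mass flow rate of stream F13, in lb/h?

2070 lb/h

Let F13 be the unknown flow. Total out = 1910 + F13.
water balance: 466.04 + 0.815·F13 = 0.541·(1910 + F13)
(0.815 − 0.541)·F13 = 0.541×1910 − 466.04 = 567.27
F13 = 567.27 / 0.274 = 2070.3 lb/h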